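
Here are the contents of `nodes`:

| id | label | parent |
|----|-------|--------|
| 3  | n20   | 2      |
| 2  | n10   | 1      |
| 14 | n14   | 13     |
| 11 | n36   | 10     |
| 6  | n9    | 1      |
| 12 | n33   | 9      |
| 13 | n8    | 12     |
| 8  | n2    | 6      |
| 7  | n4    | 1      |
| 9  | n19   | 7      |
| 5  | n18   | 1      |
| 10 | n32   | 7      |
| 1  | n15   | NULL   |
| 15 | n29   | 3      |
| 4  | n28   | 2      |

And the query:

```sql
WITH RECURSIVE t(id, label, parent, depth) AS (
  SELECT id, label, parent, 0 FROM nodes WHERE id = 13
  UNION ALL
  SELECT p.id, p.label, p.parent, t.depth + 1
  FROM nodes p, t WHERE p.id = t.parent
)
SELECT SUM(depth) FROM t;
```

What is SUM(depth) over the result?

Base: id=13 (n8), parent=12, depth 0.
Iteration 1: join on id=12 -> n33 (id 12, parent=9, depth 1).
Iteration 2: join on id=9 -> n19 (id 9, parent=7, depth 2).
Iteration 3: join on id=7 -> n4 (id 7, parent=1, depth 3).
Iteration 4: join on id=1 -> n15 (id 1, parent=NULL, depth 4).
Iteration 5: parent is NULL; no match; recursion stops.
SUM(depth) = 0 + 1 + 2 + 3 + 4 = 10.

10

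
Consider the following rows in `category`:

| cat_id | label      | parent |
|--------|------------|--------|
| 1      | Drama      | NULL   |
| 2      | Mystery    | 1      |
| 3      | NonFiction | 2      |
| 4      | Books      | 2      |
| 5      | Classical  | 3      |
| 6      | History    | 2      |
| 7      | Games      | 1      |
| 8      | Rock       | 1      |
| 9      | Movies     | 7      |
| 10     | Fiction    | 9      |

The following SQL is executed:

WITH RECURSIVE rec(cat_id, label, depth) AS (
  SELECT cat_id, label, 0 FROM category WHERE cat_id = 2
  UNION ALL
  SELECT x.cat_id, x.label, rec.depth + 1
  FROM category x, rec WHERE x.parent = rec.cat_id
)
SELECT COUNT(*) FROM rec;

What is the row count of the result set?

5

Base: cat_id=2 (Mystery) at depth 0.
Iteration 1: rows with parent in {2} -> NonFiction (id 3, depth 1), Books (id 4, depth 1), History (id 6, depth 1).
Iteration 2: rows with parent in {3,4,6} -> Classical (id 5, depth 2).
Iteration 3: no rows with parent in {5}; recursion stops.
Total rows emitted: 5.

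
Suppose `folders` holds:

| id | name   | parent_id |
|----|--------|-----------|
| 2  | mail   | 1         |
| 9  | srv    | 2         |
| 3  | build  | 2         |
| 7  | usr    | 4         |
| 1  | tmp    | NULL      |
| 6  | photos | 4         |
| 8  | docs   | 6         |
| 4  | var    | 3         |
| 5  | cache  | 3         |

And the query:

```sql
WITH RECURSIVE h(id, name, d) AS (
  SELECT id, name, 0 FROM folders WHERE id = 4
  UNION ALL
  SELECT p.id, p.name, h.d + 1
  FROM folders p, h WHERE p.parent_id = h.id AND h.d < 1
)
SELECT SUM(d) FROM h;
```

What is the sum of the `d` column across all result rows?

Base: id=4 (var) at d 0.
Iteration 1: rows with parent_id in {4} -> photos (id 6, d 1), usr (id 7, d 1).
Iteration 2: d < 1 fails for all current rows; recursion stops.
SUM(d) = 0 + 1 + 1 = 2.

2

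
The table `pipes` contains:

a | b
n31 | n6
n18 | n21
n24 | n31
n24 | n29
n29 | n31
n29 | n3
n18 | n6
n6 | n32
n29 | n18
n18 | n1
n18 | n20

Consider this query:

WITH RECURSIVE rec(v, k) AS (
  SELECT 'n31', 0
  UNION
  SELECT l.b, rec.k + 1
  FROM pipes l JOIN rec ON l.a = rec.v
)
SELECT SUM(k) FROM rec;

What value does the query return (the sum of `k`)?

3

Base: (n31, k=0).
Iteration 1: edges from {n31} -> (n6, k=1).
Iteration 2: edges from {n6} -> (n32, k=2).
Iteration 3: no outgoing edges from {n32}; recursion stops.
SUM(k) = 0 + 1 + 2 = 3.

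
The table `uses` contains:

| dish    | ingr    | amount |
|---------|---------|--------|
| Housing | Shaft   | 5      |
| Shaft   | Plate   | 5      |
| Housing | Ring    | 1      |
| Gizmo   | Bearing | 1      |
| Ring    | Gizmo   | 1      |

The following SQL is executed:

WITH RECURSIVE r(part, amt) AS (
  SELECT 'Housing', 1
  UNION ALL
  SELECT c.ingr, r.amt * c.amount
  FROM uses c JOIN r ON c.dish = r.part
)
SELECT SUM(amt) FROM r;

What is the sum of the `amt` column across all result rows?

Base: (Housing, amt=1).
Iteration 1: components of {Housing} -> Ring = 1*1 = 1, Shaft = 1*5 = 5.
Iteration 2: components of {Ring,Shaft} -> Gizmo = 1*1 = 1, Plate = 5*5 = 25.
Iteration 3: components of {Gizmo,Plate} -> Bearing = 1*1 = 1.
Iteration 4: no further components; recursion stops.
SUM(amt) = 1 + 5 + 1 + 25 + 1 + 1 = 34.

34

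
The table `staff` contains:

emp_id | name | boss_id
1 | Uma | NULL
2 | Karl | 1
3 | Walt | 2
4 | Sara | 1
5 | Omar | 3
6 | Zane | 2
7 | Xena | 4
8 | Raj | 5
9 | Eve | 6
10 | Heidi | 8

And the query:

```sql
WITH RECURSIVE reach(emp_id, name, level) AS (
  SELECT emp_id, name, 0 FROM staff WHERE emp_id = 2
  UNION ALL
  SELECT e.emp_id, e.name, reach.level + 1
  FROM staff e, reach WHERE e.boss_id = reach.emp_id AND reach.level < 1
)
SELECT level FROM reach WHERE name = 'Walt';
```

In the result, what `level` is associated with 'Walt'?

Base: emp_id=2 (Karl) at level 0.
Iteration 1: rows with boss_id in {2} -> Walt (id 3, level 1), Zane (id 6, level 1).
Iteration 2: level < 1 fails for all current rows; recursion stops.

1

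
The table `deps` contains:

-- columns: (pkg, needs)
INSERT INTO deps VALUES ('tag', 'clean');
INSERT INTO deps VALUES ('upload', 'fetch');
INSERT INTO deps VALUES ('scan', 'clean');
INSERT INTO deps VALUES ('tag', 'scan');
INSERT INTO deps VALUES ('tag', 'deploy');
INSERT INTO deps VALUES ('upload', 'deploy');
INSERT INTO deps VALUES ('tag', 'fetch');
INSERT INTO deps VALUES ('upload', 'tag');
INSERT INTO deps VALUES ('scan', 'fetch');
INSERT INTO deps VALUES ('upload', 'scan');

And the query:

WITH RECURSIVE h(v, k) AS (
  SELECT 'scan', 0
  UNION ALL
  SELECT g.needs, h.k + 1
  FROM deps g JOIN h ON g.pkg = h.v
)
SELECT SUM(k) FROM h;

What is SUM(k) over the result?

Base: (scan, k=0).
Iteration 1: edges from {scan} -> (clean, k=1), (fetch, k=1).
Iteration 2: no outgoing edges from {clean,fetch}; recursion stops.
SUM(k) = 0 + 1 + 1 = 2.

2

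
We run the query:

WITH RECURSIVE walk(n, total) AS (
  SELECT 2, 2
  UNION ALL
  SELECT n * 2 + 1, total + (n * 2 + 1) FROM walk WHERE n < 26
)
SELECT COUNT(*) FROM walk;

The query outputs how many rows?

5

Base: n=2, total=2.
Iteration 1: 2 < 26 holds -> n = 2 * 2 + 1 = 5, total = 2 + 5 = 7.
Iteration 2: 5 < 26 holds -> n = 5 * 2 + 1 = 11, total = 7 + 11 = 18.
Iteration 3: 11 < 26 holds -> n = 11 * 2 + 1 = 23, total = 18 + 23 = 41.
Iteration 4: 23 < 26 holds -> n = 23 * 2 + 1 = 47, total = 41 + 47 = 88.
Iteration 5: 47 < 26 fails; recursion stops.
Total rows emitted: 5.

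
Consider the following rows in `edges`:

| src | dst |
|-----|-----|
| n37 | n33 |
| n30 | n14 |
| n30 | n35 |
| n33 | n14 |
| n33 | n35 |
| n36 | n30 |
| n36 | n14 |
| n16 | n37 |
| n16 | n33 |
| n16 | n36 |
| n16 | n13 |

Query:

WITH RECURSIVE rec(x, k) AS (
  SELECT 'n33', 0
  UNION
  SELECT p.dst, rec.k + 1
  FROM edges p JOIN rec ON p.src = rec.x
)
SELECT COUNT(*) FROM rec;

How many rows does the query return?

3

Base: (n33, k=0).
Iteration 1: edges from {n33} -> (n14, k=1), (n35, k=1).
Iteration 2: no outgoing edges from {n14,n35}; recursion stops.
Total rows emitted: 3.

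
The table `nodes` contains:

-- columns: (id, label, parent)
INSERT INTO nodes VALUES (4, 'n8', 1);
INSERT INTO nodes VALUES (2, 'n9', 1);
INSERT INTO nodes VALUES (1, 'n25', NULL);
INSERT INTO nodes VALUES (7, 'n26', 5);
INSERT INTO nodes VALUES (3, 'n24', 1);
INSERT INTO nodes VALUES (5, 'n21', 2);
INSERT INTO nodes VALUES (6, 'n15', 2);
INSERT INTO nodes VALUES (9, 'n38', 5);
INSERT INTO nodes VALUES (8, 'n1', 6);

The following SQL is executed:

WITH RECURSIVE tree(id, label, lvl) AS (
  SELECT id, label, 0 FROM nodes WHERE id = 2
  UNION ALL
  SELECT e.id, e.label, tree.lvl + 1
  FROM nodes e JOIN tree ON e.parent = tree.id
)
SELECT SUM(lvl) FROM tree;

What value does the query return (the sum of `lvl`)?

8

Base: id=2 (n9) at lvl 0.
Iteration 1: rows with parent in {2} -> n21 (id 5, lvl 1), n15 (id 6, lvl 1).
Iteration 2: rows with parent in {5,6} -> n26 (id 7, lvl 2), n1 (id 8, lvl 2), n38 (id 9, lvl 2).
Iteration 3: no rows with parent in {7,8,9}; recursion stops.
SUM(lvl) = 0 + 1 + 1 + 2 + 2 + 2 = 8.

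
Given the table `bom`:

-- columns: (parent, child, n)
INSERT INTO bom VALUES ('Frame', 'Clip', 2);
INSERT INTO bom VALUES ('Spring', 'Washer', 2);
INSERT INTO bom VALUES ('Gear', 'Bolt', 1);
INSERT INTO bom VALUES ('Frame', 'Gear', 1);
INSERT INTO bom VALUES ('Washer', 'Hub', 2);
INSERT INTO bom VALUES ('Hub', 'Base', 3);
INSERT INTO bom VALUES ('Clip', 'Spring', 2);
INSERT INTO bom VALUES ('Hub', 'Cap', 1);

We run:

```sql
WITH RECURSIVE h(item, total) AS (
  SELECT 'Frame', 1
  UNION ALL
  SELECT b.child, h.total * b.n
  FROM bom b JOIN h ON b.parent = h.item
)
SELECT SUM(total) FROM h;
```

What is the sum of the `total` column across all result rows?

Base: (Frame, total=1).
Iteration 1: components of {Frame} -> Clip = 1*2 = 2, Gear = 1*1 = 1.
Iteration 2: components of {Clip,Gear} -> Bolt = 1*1 = 1, Spring = 2*2 = 4.
Iteration 3: components of {Bolt,Spring} -> Washer = 4*2 = 8.
Iteration 4: components of {Washer} -> Hub = 8*2 = 16.
Iteration 5: components of {Hub} -> Base = 16*3 = 48, Cap = 16*1 = 16.
Iteration 6: no further components; recursion stops.
SUM(total) = 1 + 2 + 1 + 4 + 1 + 8 + 16 + 16 + 48 = 97.

97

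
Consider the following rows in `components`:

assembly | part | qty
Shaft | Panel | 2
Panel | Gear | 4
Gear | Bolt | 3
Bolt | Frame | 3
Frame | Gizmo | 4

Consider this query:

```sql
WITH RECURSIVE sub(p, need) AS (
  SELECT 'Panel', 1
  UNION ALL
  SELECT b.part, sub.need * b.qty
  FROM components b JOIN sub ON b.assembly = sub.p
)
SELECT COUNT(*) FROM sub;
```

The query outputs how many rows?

5

Base: (Panel, need=1).
Iteration 1: components of {Panel} -> Gear = 1*4 = 4.
Iteration 2: components of {Gear} -> Bolt = 4*3 = 12.
Iteration 3: components of {Bolt} -> Frame = 12*3 = 36.
Iteration 4: components of {Frame} -> Gizmo = 36*4 = 144.
Iteration 5: no further components; recursion stops.
Total rows emitted: 5.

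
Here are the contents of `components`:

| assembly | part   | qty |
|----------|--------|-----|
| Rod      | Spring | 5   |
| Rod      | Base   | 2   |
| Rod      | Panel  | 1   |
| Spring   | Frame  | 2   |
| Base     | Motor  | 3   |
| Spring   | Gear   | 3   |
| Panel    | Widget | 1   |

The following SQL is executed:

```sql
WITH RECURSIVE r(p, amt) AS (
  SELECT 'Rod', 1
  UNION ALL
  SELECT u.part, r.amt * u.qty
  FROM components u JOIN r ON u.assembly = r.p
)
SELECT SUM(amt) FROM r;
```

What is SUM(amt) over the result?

41

Base: (Rod, amt=1).
Iteration 1: components of {Rod} -> Base = 1*2 = 2, Panel = 1*1 = 1, Spring = 1*5 = 5.
Iteration 2: components of {Base,Panel,Spring} -> Frame = 5*2 = 10, Gear = 5*3 = 15, Motor = 2*3 = 6, Widget = 1*1 = 1.
Iteration 3: no further components; recursion stops.
SUM(amt) = 1 + 5 + 2 + 1 + 10 + 15 + 6 + 1 = 41.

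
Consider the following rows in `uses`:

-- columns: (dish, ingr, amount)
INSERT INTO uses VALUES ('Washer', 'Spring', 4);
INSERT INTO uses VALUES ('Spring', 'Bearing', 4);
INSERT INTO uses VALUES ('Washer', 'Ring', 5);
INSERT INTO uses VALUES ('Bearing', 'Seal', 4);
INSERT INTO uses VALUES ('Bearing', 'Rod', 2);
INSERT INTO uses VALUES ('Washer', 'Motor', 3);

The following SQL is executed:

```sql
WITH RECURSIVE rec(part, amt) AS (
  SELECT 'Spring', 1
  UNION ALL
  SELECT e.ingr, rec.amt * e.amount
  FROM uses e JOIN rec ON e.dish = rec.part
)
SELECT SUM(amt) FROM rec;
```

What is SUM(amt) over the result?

Base: (Spring, amt=1).
Iteration 1: components of {Spring} -> Bearing = 1*4 = 4.
Iteration 2: components of {Bearing} -> Rod = 4*2 = 8, Seal = 4*4 = 16.
Iteration 3: no further components; recursion stops.
SUM(amt) = 1 + 4 + 16 + 8 = 29.

29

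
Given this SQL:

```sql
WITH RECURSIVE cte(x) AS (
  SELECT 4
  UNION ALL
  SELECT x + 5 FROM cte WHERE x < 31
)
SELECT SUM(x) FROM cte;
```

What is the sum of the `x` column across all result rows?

Base: x=4.
Iteration 1: 4 < 31 holds -> x = 4 + 5 = 9.
Iteration 2: 9 < 31 holds -> x = 9 + 5 = 14.
Iteration 3: 14 < 31 holds -> x = 14 + 5 = 19.
Iteration 4: 19 < 31 holds -> x = 19 + 5 = 24.
Iteration 5: 24 < 31 holds -> x = 24 + 5 = 29.
Iteration 6: 29 < 31 holds -> x = 29 + 5 = 34.
Iteration 7: 34 < 31 fails; recursion stops.
SUM(x) = 4 + 9 + 14 + 19 + 24 + 29 + 34 = 133.

133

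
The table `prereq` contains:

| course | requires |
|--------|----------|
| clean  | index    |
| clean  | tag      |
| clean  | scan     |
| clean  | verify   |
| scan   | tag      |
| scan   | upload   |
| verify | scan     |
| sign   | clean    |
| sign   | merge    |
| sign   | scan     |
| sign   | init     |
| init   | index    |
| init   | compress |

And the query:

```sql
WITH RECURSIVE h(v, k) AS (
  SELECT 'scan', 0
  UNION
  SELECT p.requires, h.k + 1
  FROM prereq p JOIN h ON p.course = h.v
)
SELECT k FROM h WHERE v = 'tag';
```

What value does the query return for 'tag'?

Base: (scan, k=0).
Iteration 1: edges from {scan} -> (tag, k=1), (upload, k=1).
Iteration 2: no outgoing edges from {tag,upload}; recursion stops.

1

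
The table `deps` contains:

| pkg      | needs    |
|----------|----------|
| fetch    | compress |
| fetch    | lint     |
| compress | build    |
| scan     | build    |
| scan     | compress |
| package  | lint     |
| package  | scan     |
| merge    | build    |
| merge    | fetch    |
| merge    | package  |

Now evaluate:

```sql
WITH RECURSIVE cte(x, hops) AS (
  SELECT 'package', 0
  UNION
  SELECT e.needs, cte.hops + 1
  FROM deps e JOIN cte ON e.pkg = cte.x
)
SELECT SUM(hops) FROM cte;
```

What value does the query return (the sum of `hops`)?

Base: (package, hops=0).
Iteration 1: edges from {package} -> (lint, hops=1), (scan, hops=1).
Iteration 2: edges from {lint,scan} -> (build, hops=2), (compress, hops=2).
Iteration 3: edges from {build,compress} -> (build, hops=3).
Iteration 4: no outgoing edges from {build}; recursion stops.
SUM(hops) = 0 + 1 + 1 + 2 + 2 + 3 = 9.

9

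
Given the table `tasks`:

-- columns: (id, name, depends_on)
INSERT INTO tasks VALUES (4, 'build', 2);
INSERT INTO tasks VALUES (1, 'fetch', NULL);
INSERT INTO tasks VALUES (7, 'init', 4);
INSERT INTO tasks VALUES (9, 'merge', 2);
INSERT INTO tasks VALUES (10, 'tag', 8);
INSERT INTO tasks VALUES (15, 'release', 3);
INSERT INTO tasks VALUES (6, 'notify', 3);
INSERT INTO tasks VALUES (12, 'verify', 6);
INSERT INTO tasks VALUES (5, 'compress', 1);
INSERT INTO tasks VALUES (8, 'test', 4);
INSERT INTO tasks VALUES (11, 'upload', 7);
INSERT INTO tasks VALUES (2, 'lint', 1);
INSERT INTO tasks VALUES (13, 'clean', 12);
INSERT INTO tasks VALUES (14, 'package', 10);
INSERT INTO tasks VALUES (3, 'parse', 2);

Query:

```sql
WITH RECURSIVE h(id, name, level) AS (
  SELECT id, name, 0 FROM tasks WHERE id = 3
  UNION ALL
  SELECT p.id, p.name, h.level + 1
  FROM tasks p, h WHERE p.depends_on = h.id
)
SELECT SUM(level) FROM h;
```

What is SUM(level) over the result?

Base: id=3 (parse) at level 0.
Iteration 1: rows with depends_on in {3} -> notify (id 6, level 1), release (id 15, level 1).
Iteration 2: rows with depends_on in {6,15} -> verify (id 12, level 2).
Iteration 3: rows with depends_on in {12} -> clean (id 13, level 3).
Iteration 4: no rows with depends_on in {13}; recursion stops.
SUM(level) = 0 + 1 + 1 + 2 + 3 = 7.

7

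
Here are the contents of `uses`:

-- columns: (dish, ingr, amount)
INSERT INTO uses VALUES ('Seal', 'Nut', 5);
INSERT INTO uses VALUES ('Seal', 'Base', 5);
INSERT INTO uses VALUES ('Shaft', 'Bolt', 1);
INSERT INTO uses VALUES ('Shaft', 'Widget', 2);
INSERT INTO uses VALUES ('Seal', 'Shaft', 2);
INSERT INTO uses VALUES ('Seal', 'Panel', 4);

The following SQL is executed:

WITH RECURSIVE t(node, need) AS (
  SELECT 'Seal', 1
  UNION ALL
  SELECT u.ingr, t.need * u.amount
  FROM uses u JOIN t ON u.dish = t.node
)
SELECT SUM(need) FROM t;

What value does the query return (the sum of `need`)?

Base: (Seal, need=1).
Iteration 1: components of {Seal} -> Base = 1*5 = 5, Nut = 1*5 = 5, Panel = 1*4 = 4, Shaft = 1*2 = 2.
Iteration 2: components of {Base,Nut,Panel,Shaft} -> Bolt = 2*1 = 2, Widget = 2*2 = 4.
Iteration 3: no further components; recursion stops.
SUM(need) = 1 + 5 + 4 + 2 + 5 + 4 + 2 = 23.

23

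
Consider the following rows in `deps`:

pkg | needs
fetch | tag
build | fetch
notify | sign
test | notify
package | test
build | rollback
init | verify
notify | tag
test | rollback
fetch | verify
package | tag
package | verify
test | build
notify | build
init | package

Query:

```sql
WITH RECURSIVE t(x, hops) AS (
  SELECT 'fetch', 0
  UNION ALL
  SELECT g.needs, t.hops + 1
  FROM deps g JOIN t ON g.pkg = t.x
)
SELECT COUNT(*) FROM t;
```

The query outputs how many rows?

Base: (fetch, hops=0).
Iteration 1: edges from {fetch} -> (tag, hops=1), (verify, hops=1).
Iteration 2: no outgoing edges from {tag,verify}; recursion stops.
Total rows emitted: 3.

3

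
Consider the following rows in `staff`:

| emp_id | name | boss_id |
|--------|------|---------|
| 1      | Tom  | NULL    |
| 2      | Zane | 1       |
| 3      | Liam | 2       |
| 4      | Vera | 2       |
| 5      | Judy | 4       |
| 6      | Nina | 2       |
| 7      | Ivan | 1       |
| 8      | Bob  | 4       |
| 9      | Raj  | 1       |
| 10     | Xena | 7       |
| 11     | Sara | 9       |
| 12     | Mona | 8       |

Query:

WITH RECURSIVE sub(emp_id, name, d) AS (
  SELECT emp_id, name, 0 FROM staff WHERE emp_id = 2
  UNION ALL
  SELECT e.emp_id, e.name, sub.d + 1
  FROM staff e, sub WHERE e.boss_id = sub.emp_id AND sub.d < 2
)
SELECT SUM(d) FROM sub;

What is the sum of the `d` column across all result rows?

7

Base: emp_id=2 (Zane) at d 0.
Iteration 1: rows with boss_id in {2} -> Liam (id 3, d 1), Vera (id 4, d 1), Nina (id 6, d 1).
Iteration 2: rows with boss_id in {3,4,6} -> Judy (id 5, d 2), Bob (id 8, d 2).
Iteration 3: d < 2 fails for all current rows; recursion stops.
SUM(d) = 0 + 1 + 1 + 1 + 2 + 2 = 7.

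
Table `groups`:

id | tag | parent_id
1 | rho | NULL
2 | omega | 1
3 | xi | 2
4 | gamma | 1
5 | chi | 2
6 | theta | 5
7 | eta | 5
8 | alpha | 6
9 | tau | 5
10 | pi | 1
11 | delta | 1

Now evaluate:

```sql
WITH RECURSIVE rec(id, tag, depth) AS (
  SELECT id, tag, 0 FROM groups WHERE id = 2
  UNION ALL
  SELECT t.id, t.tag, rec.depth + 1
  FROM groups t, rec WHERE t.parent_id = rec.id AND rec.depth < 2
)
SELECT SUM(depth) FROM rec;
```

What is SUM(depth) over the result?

8

Base: id=2 (omega) at depth 0.
Iteration 1: rows with parent_id in {2} -> xi (id 3, depth 1), chi (id 5, depth 1).
Iteration 2: rows with parent_id in {3,5} -> theta (id 6, depth 2), eta (id 7, depth 2), tau (id 9, depth 2).
Iteration 3: depth < 2 fails for all current rows; recursion stops.
SUM(depth) = 0 + 1 + 1 + 2 + 2 + 2 = 8.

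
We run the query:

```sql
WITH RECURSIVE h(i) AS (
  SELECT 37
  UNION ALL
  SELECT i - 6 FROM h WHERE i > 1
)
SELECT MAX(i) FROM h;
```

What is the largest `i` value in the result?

Base: i=37.
Iteration 1: 37 > 1 holds -> i = 37 - 6 = 31.
Iteration 2: 31 > 1 holds -> i = 31 - 6 = 25.
Iteration 3: 25 > 1 holds -> i = 25 - 6 = 19.
Iteration 4: 19 > 1 holds -> i = 19 - 6 = 13.
Iteration 5: 13 > 1 holds -> i = 13 - 6 = 7.
Iteration 6: 7 > 1 holds -> i = 7 - 6 = 1.
Iteration 7: 1 > 1 fails; recursion stops.
i values: 37, 31, 25, 19, 13, 7, 1; the maximum is 37.

37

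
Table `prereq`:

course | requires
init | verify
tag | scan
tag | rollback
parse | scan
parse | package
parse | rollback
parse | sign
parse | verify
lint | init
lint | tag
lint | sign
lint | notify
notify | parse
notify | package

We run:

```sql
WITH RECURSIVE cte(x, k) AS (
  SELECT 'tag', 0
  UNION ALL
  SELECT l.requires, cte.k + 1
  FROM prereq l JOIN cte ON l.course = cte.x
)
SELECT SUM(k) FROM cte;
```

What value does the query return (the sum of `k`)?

Base: (tag, k=0).
Iteration 1: edges from {tag} -> (rollback, k=1), (scan, k=1).
Iteration 2: no outgoing edges from {rollback,scan}; recursion stops.
SUM(k) = 0 + 1 + 1 = 2.

2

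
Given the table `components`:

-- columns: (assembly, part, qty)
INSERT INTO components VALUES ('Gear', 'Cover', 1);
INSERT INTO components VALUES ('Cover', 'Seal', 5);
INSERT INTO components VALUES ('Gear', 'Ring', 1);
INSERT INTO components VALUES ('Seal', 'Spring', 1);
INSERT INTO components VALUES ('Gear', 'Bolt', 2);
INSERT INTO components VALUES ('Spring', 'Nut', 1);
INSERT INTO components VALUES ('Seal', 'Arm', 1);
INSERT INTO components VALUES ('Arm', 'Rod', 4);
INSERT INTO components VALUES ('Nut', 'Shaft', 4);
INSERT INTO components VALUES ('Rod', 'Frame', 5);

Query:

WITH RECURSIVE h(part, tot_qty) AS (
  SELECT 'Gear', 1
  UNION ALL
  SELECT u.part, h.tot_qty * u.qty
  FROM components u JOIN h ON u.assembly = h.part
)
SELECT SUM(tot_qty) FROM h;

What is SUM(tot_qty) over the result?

165

Base: (Gear, tot_qty=1).
Iteration 1: components of {Gear} -> Bolt = 1*2 = 2, Cover = 1*1 = 1, Ring = 1*1 = 1.
Iteration 2: components of {Bolt,Cover,Ring} -> Seal = 1*5 = 5.
Iteration 3: components of {Seal} -> Arm = 5*1 = 5, Spring = 5*1 = 5.
Iteration 4: components of {Arm,Spring} -> Nut = 5*1 = 5, Rod = 5*4 = 20.
Iteration 5: components of {Nut,Rod} -> Frame = 20*5 = 100, Shaft = 5*4 = 20.
Iteration 6: no further components; recursion stops.
SUM(tot_qty) = 1 + 1 + 1 + 2 + 5 + 5 + 5 + 5 + 20 + 20 + 100 = 165.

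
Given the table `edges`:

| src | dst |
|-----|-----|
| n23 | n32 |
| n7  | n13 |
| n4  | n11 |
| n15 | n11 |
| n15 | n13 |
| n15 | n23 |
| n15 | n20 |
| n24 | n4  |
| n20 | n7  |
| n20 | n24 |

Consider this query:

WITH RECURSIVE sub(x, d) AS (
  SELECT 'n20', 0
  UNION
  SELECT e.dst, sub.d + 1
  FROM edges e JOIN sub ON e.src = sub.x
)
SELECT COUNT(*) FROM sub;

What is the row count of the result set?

6

Base: (n20, d=0).
Iteration 1: edges from {n20} -> (n24, d=1), (n7, d=1).
Iteration 2: edges from {n24,n7} -> (n13, d=2), (n4, d=2).
Iteration 3: edges from {n13,n4} -> (n11, d=3).
Iteration 4: no outgoing edges from {n11}; recursion stops.
Total rows emitted: 6.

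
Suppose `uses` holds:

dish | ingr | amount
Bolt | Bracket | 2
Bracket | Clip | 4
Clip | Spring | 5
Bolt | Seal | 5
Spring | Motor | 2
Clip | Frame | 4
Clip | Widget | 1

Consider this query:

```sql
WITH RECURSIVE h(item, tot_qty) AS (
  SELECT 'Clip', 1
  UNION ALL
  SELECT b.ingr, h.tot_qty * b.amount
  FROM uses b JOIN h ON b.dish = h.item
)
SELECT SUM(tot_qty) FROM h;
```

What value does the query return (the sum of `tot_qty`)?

Base: (Clip, tot_qty=1).
Iteration 1: components of {Clip} -> Frame = 1*4 = 4, Spring = 1*5 = 5, Widget = 1*1 = 1.
Iteration 2: components of {Frame,Spring,Widget} -> Motor = 5*2 = 10.
Iteration 3: no further components; recursion stops.
SUM(tot_qty) = 1 + 5 + 4 + 1 + 10 = 21.

21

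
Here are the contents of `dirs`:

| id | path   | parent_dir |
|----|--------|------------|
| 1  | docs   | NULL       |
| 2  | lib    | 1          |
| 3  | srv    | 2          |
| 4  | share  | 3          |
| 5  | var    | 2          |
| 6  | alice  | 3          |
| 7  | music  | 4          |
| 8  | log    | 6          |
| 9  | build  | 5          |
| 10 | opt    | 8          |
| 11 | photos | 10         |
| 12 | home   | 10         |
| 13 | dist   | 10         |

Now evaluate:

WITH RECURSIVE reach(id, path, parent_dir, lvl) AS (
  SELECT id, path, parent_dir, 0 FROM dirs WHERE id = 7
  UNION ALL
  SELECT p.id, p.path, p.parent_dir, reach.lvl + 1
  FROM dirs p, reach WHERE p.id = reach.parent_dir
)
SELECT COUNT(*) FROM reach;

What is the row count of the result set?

Base: id=7 (music), parent_dir=4, lvl 0.
Iteration 1: join on id=4 -> share (id 4, parent_dir=3, lvl 1).
Iteration 2: join on id=3 -> srv (id 3, parent_dir=2, lvl 2).
Iteration 3: join on id=2 -> lib (id 2, parent_dir=1, lvl 3).
Iteration 4: join on id=1 -> docs (id 1, parent_dir=NULL, lvl 4).
Iteration 5: parent_dir is NULL; no match; recursion stops.
Total rows emitted: 5.

5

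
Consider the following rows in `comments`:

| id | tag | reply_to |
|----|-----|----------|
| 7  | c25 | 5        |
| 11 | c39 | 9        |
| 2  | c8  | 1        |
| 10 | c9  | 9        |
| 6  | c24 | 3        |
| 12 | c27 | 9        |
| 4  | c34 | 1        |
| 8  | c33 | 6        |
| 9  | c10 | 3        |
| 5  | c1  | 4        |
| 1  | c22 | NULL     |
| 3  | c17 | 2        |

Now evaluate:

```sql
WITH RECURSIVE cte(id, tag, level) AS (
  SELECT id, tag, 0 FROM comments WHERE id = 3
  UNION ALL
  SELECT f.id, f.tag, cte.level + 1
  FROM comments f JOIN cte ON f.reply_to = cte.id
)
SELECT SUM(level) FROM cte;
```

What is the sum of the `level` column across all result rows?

Base: id=3 (c17) at level 0.
Iteration 1: rows with reply_to in {3} -> c24 (id 6, level 1), c10 (id 9, level 1).
Iteration 2: rows with reply_to in {6,9} -> c33 (id 8, level 2), c9 (id 10, level 2), c39 (id 11, level 2), c27 (id 12, level 2).
Iteration 3: no rows with reply_to in {8,10,11,12}; recursion stops.
SUM(level) = 0 + 1 + 1 + 2 + 2 + 2 + 2 = 10.

10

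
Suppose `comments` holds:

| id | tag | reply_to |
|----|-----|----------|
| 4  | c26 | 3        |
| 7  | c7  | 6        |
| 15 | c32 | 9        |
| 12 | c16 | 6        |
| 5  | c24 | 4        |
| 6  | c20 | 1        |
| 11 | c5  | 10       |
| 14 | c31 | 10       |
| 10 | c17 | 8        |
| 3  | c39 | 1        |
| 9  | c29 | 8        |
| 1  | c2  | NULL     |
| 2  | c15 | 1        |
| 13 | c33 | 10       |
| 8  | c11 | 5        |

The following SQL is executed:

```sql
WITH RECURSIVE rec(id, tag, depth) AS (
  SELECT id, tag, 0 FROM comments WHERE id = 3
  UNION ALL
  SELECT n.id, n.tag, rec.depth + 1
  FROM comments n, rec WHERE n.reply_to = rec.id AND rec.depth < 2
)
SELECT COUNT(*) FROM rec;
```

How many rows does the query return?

Base: id=3 (c39) at depth 0.
Iteration 1: rows with reply_to in {3} -> c26 (id 4, depth 1).
Iteration 2: rows with reply_to in {4} -> c24 (id 5, depth 2).
Iteration 3: depth < 2 fails for all current rows; recursion stops.
Total rows emitted: 3.

3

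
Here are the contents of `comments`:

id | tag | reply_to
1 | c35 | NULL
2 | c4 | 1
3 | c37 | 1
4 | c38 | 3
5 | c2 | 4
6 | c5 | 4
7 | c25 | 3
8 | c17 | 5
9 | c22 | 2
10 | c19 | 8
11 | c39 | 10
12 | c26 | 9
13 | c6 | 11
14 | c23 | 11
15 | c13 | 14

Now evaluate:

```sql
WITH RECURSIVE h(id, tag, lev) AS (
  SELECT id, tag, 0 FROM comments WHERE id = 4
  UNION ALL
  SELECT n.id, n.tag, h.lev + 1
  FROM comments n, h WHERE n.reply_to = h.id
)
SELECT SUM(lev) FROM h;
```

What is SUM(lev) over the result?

27

Base: id=4 (c38) at lev 0.
Iteration 1: rows with reply_to in {4} -> c2 (id 5, lev 1), c5 (id 6, lev 1).
Iteration 2: rows with reply_to in {5,6} -> c17 (id 8, lev 2).
Iteration 3: rows with reply_to in {8} -> c19 (id 10, lev 3).
Iteration 4: rows with reply_to in {10} -> c39 (id 11, lev 4).
Iteration 5: rows with reply_to in {11} -> c6 (id 13, lev 5), c23 (id 14, lev 5).
Iteration 6: rows with reply_to in {13,14} -> c13 (id 15, lev 6).
Iteration 7: no rows with reply_to in {15}; recursion stops.
SUM(lev) = 0 + 1 + 1 + 2 + 3 + 4 + 5 + 5 + 6 = 27.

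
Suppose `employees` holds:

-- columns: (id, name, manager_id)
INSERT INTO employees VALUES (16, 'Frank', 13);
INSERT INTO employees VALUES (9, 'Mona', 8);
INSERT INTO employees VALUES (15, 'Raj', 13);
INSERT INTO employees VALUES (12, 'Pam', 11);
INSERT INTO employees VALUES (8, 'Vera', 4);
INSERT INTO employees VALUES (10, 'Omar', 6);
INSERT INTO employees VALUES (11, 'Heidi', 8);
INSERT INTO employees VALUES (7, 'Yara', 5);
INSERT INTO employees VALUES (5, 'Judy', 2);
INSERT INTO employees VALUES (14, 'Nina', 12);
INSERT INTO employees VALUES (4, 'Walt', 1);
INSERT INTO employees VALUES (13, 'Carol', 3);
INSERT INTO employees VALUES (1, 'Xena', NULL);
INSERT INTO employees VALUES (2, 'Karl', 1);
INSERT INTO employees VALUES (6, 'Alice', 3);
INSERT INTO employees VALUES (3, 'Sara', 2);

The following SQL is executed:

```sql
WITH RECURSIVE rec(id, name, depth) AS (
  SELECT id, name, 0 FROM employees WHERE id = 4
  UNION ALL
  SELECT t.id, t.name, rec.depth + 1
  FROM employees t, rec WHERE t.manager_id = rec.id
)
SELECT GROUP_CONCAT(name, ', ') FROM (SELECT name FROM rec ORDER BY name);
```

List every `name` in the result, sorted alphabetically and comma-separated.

Heidi, Mona, Nina, Pam, Vera, Walt

Base: id=4 (Walt) at depth 0.
Iteration 1: rows with manager_id in {4} -> Vera (id 8, depth 1).
Iteration 2: rows with manager_id in {8} -> Mona (id 9, depth 2), Heidi (id 11, depth 2).
Iteration 3: rows with manager_id in {9,11} -> Pam (id 12, depth 3).
Iteration 4: rows with manager_id in {12} -> Nina (id 14, depth 4).
Iteration 5: no rows with manager_id in {14}; recursion stops.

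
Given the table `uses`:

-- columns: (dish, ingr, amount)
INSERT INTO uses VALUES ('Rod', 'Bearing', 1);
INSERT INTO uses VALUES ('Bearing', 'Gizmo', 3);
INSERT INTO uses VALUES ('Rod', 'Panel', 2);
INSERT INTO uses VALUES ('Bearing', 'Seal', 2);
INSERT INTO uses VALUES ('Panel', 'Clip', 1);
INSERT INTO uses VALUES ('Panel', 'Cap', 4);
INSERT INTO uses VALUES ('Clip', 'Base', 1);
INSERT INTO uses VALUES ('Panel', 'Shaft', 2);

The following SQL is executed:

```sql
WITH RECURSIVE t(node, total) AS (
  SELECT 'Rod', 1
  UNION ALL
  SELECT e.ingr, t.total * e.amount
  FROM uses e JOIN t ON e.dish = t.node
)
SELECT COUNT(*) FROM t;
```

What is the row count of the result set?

Base: (Rod, total=1).
Iteration 1: components of {Rod} -> Bearing = 1*1 = 1, Panel = 1*2 = 2.
Iteration 2: components of {Bearing,Panel} -> Cap = 2*4 = 8, Clip = 2*1 = 2, Gizmo = 1*3 = 3, Seal = 1*2 = 2, Shaft = 2*2 = 4.
Iteration 3: components of {Cap,Clip,Gizmo,Seal,Shaft} -> Base = 2*1 = 2.
Iteration 4: no further components; recursion stops.
Total rows emitted: 9.

9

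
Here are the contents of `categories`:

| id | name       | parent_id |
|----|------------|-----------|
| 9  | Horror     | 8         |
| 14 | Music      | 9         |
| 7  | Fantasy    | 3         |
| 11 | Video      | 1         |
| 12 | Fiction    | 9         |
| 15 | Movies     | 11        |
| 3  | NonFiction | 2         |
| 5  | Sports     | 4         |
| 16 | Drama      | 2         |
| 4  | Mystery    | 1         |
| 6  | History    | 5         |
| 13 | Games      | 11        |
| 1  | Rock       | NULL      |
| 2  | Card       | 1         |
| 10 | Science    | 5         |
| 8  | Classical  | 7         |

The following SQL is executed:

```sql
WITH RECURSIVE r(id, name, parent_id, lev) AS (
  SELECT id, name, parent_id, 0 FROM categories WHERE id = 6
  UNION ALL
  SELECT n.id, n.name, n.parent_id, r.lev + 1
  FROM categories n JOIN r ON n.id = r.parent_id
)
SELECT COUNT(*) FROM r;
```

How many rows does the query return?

Base: id=6 (History), parent_id=5, lev 0.
Iteration 1: join on id=5 -> Sports (id 5, parent_id=4, lev 1).
Iteration 2: join on id=4 -> Mystery (id 4, parent_id=1, lev 2).
Iteration 3: join on id=1 -> Rock (id 1, parent_id=NULL, lev 3).
Iteration 4: parent_id is NULL; no match; recursion stops.
Total rows emitted: 4.

4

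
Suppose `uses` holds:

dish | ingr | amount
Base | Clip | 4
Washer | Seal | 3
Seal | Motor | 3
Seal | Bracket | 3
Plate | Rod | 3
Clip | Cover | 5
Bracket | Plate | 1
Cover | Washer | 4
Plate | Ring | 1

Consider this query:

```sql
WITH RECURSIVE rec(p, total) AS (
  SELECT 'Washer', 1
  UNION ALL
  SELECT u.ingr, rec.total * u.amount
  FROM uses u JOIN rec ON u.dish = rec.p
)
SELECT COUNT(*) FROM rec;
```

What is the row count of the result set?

Base: (Washer, total=1).
Iteration 1: components of {Washer} -> Seal = 1*3 = 3.
Iteration 2: components of {Seal} -> Bracket = 3*3 = 9, Motor = 3*3 = 9.
Iteration 3: components of {Bracket,Motor} -> Plate = 9*1 = 9.
Iteration 4: components of {Plate} -> Ring = 9*1 = 9, Rod = 9*3 = 27.
Iteration 5: no further components; recursion stops.
Total rows emitted: 7.

7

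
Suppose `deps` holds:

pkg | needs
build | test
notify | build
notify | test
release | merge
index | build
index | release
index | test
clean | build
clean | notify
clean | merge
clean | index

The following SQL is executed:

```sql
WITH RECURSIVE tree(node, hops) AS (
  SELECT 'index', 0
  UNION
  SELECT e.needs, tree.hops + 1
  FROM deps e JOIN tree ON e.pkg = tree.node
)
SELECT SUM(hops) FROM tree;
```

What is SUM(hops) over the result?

Base: (index, hops=0).
Iteration 1: edges from {index} -> (build, hops=1), (release, hops=1), (test, hops=1).
Iteration 2: edges from {build,release,test} -> (merge, hops=2), (test, hops=2).
Iteration 3: no outgoing edges from {merge,test}; recursion stops.
SUM(hops) = 0 + 1 + 1 + 1 + 2 + 2 = 7.

7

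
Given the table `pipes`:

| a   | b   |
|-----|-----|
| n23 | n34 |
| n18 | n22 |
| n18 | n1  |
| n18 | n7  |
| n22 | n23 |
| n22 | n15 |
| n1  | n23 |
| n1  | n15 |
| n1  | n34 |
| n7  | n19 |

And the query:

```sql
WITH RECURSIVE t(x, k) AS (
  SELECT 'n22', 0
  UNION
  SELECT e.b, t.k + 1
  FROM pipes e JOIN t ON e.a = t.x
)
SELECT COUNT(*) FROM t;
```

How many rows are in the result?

4

Base: (n22, k=0).
Iteration 1: edges from {n22} -> (n15, k=1), (n23, k=1).
Iteration 2: edges from {n15,n23} -> (n34, k=2).
Iteration 3: no outgoing edges from {n34}; recursion stops.
Total rows emitted: 4.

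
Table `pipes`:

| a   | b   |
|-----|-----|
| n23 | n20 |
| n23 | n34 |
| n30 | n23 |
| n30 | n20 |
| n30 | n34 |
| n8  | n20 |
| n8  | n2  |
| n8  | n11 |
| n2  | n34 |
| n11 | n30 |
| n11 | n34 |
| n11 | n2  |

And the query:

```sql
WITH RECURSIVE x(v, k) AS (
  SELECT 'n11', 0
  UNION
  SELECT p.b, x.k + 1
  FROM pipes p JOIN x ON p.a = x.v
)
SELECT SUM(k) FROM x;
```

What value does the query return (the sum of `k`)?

15

Base: (n11, k=0).
Iteration 1: edges from {n11} -> (n2, k=1), (n30, k=1), (n34, k=1).
Iteration 2: edges from {n2,n30,n34} -> (n20, k=2), (n23, k=2), (n34, k=2). [UNION drops 1 duplicate row(s)]
Iteration 3: edges from {n20,n23,n34} -> (n20, k=3), (n34, k=3).
Iteration 4: no outgoing edges from {n20,n34}; recursion stops.
SUM(k) = 0 + 1 + 1 + 1 + 2 + 2 + 2 + 3 + 3 = 15.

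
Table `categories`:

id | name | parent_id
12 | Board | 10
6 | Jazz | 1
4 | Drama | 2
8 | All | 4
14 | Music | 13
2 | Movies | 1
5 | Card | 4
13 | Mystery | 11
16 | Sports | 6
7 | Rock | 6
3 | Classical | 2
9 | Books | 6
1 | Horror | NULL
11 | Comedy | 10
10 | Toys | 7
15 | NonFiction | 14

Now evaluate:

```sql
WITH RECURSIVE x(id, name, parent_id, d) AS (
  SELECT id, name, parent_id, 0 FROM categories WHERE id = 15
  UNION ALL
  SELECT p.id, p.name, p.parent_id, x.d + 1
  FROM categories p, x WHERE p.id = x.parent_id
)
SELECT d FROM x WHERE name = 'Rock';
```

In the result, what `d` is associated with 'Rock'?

5

Base: id=15 (NonFiction), parent_id=14, d 0.
Iteration 1: join on id=14 -> Music (id 14, parent_id=13, d 1).
Iteration 2: join on id=13 -> Mystery (id 13, parent_id=11, d 2).
Iteration 3: join on id=11 -> Comedy (id 11, parent_id=10, d 3).
Iteration 4: join on id=10 -> Toys (id 10, parent_id=7, d 4).
Iteration 5: join on id=7 -> Rock (id 7, parent_id=6, d 5).
Iteration 6: join on id=6 -> Jazz (id 6, parent_id=1, d 6).
Iteration 7: join on id=1 -> Horror (id 1, parent_id=NULL, d 7).
Iteration 8: parent_id is NULL; no match; recursion stops.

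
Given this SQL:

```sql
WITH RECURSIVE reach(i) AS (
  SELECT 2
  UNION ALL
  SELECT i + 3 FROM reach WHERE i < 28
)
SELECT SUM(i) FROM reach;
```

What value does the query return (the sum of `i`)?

Base: i=2.
Iteration 1: 2 < 28 holds -> i = 2 + 3 = 5.
Iteration 2: 5 < 28 holds -> i = 5 + 3 = 8.
Iteration 3: 8 < 28 holds -> i = 8 + 3 = 11.
Iteration 4: 11 < 28 holds -> i = 11 + 3 = 14.
Iteration 5: 14 < 28 holds -> i = 14 + 3 = 17.
Iteration 6: 17 < 28 holds -> i = 17 + 3 = 20.
Iteration 7: 20 < 28 holds -> i = 20 + 3 = 23.
Iteration 8: 23 < 28 holds -> i = 23 + 3 = 26.
Iteration 9: 26 < 28 holds -> i = 26 + 3 = 29.
Iteration 10: 29 < 28 fails; recursion stops.
SUM(i) = 2 + 5 + 8 + 11 + 14 + 17 + 20 + 23 + 26 + 29 = 155.

155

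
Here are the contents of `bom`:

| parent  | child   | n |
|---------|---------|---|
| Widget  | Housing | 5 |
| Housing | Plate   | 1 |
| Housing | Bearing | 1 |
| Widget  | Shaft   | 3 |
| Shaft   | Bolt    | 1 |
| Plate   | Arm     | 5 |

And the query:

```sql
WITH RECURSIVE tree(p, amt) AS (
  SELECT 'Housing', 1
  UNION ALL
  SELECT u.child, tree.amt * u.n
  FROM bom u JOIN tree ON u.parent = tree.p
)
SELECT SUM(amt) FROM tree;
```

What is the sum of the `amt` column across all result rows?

Base: (Housing, amt=1).
Iteration 1: components of {Housing} -> Bearing = 1*1 = 1, Plate = 1*1 = 1.
Iteration 2: components of {Bearing,Plate} -> Arm = 1*5 = 5.
Iteration 3: no further components; recursion stops.
SUM(amt) = 1 + 1 + 1 + 5 = 8.

8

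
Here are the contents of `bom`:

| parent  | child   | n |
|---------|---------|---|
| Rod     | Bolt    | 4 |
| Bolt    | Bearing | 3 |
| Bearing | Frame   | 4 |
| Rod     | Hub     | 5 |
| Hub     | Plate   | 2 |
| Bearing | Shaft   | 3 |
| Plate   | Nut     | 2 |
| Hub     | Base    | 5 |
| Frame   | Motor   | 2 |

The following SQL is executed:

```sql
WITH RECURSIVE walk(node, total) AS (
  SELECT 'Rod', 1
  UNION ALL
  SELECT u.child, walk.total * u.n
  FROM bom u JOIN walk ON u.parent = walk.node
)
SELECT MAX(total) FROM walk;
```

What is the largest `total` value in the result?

96

Base: (Rod, total=1).
Iteration 1: components of {Rod} -> Bolt = 1*4 = 4, Hub = 1*5 = 5.
Iteration 2: components of {Bolt,Hub} -> Base = 5*5 = 25, Bearing = 4*3 = 12, Plate = 5*2 = 10.
Iteration 3: components of {Base,Bearing,Plate} -> Frame = 12*4 = 48, Nut = 10*2 = 20, Shaft = 12*3 = 36.
Iteration 4: components of {Frame,Nut,Shaft} -> Motor = 48*2 = 96.
Iteration 5: no further components; recursion stops.
total values: 1, 4, 5, 12, 10, 25, 48, 36, 20, 96; the maximum is 96.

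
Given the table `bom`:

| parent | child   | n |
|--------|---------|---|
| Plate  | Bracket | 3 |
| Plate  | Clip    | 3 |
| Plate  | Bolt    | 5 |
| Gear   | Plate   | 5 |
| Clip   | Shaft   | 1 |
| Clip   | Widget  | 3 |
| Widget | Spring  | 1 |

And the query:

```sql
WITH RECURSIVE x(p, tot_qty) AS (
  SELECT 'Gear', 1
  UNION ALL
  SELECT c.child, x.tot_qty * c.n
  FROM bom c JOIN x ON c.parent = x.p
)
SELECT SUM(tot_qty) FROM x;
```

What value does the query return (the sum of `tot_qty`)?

166

Base: (Gear, tot_qty=1).
Iteration 1: components of {Gear} -> Plate = 1*5 = 5.
Iteration 2: components of {Plate} -> Bolt = 5*5 = 25, Bracket = 5*3 = 15, Clip = 5*3 = 15.
Iteration 3: components of {Bolt,Bracket,Clip} -> Shaft = 15*1 = 15, Widget = 15*3 = 45.
Iteration 4: components of {Shaft,Widget} -> Spring = 45*1 = 45.
Iteration 5: no further components; recursion stops.
SUM(tot_qty) = 1 + 5 + 25 + 15 + 15 + 45 + 15 + 45 = 166.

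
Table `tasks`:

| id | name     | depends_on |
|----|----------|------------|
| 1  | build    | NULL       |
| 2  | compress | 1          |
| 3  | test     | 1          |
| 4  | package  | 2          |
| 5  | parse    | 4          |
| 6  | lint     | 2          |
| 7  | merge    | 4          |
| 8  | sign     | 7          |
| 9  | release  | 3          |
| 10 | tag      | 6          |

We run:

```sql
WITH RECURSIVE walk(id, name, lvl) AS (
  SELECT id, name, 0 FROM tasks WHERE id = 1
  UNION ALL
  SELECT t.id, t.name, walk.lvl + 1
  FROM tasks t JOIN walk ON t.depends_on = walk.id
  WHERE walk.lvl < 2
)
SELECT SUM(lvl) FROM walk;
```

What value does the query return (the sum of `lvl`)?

Base: id=1 (build) at lvl 0.
Iteration 1: rows with depends_on in {1} -> compress (id 2, lvl 1), test (id 3, lvl 1).
Iteration 2: rows with depends_on in {2,3} -> package (id 4, lvl 2), lint (id 6, lvl 2), release (id 9, lvl 2).
Iteration 3: lvl < 2 fails for all current rows; recursion stops.
SUM(lvl) = 0 + 1 + 1 + 2 + 2 + 2 = 8.

8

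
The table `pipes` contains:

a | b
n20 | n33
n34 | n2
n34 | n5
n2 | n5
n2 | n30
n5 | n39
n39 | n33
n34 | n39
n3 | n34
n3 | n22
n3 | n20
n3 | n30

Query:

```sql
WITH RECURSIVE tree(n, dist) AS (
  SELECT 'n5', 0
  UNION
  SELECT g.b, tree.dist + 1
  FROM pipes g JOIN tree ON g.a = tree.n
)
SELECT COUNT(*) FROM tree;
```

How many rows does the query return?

Base: (n5, dist=0).
Iteration 1: edges from {n5} -> (n39, dist=1).
Iteration 2: edges from {n39} -> (n33, dist=2).
Iteration 3: no outgoing edges from {n33}; recursion stops.
Total rows emitted: 3.

3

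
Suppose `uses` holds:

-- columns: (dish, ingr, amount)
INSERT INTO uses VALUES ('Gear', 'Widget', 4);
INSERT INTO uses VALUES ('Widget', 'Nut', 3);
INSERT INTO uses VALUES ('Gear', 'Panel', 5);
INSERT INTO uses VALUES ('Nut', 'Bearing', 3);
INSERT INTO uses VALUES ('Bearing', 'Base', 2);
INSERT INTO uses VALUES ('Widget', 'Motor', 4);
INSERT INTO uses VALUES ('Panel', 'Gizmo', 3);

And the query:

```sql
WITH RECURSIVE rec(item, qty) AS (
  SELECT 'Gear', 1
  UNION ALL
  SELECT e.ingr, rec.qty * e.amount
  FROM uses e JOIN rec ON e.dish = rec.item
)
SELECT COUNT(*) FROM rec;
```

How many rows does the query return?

Base: (Gear, qty=1).
Iteration 1: components of {Gear} -> Panel = 1*5 = 5, Widget = 1*4 = 4.
Iteration 2: components of {Panel,Widget} -> Gizmo = 5*3 = 15, Motor = 4*4 = 16, Nut = 4*3 = 12.
Iteration 3: components of {Gizmo,Motor,Nut} -> Bearing = 12*3 = 36.
Iteration 4: components of {Bearing} -> Base = 36*2 = 72.
Iteration 5: no further components; recursion stops.
Total rows emitted: 8.

8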